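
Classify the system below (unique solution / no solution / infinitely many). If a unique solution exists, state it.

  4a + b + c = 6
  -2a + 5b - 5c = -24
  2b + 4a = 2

Row-reduce the augmented matrix:
R1 ← R1 / (4).
R2 ← R2 + 2·R1.
R3 ← R3 − 4·R1.
R2 ← R2 / (11/2).
R1 ← R1 − 1/4·R2.
R3 ← R3 − 1·R2.
R3 ← R3 / (-2/11).
R1 ← R1 − 5/11·R3.
R2 ← R2 + 9/11·R3.
Reading off the reduced rows gives a = 2, b = -3, c = 1.

a = 2, b = -3, c = 1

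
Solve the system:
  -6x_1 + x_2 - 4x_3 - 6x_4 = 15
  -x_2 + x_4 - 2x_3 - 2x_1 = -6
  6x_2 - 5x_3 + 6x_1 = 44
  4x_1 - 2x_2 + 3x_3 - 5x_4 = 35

x_1 = 5, x_2 = -1, x_3 = -4, x_4 = -5

Row-reduce the augmented matrix:
R1 ← R1 / (-6).
R2 ← R2 + 2·R1.
R3 ← R3 − 6·R1.
R4 ← R4 − 4·R1.
R2 ← R2 / (-4/3).
R1 ← R1 + 1/6·R2.
R3 ← R3 − 7·R2.
R4 ← R4 + 4/3·R2.
R3 ← R3 / (-25/2).
R1 ← R1 − 3/4·R3.
R2 ← R2 − 1/2·R3.
R4 ← R4 − 1·R3.
R4 ← R4 / (-561/50).
R1 ← R1 − 121/100·R4.
R2 ← R2 + 93/50·R4.
R3 ← R3 + 39/50·R4.
Reading off the reduced rows gives x_1 = 5, x_2 = -1, x_3 = -4, x_4 = -5.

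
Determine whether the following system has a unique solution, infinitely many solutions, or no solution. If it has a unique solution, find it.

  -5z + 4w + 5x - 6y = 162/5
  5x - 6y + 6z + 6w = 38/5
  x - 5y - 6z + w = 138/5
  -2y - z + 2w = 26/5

x = 2, y = -3, z = -2, w = -7/5

Row-reduce the augmented matrix:
R1 ← R1 / (5).
R2 ← R2 − 5·R1.
R3 ← R3 − 1·R1.
Swap R2 and R3.
R2 ← R2 / (-19/5).
R1 ← R1 + 6/5·R2.
R4 ← R4 + 2·R2.
R3 ← R3 / (11).
R1 ← R1 − 11/19·R3.
R2 ← R2 − 25/19·R3.
R4 ← R4 − 31/19·R3.
R4 ← R4 / (334/209).
R1 ← R1 − 12/19·R4.
R2 ← R2 + 61/209·R4.
R3 ← R3 − 2/11·R4.
Reading off the reduced rows gives x = 2, y = -3, z = -2, w = -7/5.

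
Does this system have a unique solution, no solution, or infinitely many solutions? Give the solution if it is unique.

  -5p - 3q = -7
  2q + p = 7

Row-reduce the augmented matrix:
R1 ← R1 / (-5).
R2 ← R2 − 1·R1.
R2 ← R2 / (7/5).
R1 ← R1 − 3/5·R2.
Reading off the reduced rows gives p = -1, q = 4.

p = -1, q = 4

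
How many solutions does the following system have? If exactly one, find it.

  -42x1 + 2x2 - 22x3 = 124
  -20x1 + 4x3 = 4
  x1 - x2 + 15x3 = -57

Row-reduce:
R1 ← R1 / (-42).
R2 ← R2 + 20·R1.
R3 ← R3 − 1·R1.
R2 ← R2 / (-20/21).
R1 ← R1 + 1/21·R2.
R3 ← R3 + 20/21·R2.
Row 3 reduces to 0 = 1, a contradiction. The system is inconsistent.

no solution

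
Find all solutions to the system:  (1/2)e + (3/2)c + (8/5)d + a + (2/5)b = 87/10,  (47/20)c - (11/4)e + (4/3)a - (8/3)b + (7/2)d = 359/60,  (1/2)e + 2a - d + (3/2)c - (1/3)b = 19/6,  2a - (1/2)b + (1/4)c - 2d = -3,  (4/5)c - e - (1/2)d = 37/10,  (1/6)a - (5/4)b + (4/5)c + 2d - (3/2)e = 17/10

no solution

Row-reduce:
R2 ← R2 − 4/3·R1.
R3 ← R3 − 2·R1.
R4 ← R4 − 2·R1.
R6 ← R6 − 1/6·R1.
R2 ← R2 / (-16/5).
R1 ← R1 − 2/5·R2.
R3 ← R3 + 17/15·R2.
R4 ← R4 + 13/10·R2.
R6 ← R6 + 79/60·R2.
R3 ← R3 / (-1559/960).
R1 ← R1 − 247/160·R3.
R2 ← R2 + 7/64·R3.
R4 ← R4 + 1851/640·R3.
R5 ← R5 − 4/5·R3.
R6 ← R6 − 1559/3840·R3.
R4 ← R4 / (24197/9354).
R1 ← R1 + 4181/1559·R4.
R2 ← R2 + 174/1559·R4.
R3 ← R3 − 13490/4677·R4.
R5 ← R5 + 26261/9354·R4.
R5 ← R5 / (-155011/96788).
R1 ← R1 + 7785/48394·R5.
R2 ← R2 − 23763/24197·R5.
R3 ← R3 − 13070/24197·R5.
R4 ← R4 + 16399/48394·R5.
Row 6 reduces to 0 = -1/2, a contradiction. The system is inconsistent.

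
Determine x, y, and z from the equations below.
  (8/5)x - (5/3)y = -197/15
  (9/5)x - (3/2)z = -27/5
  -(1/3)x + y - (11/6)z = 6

x = -3, y = 5, z = 0

Row-reduce the augmented matrix:
R1 ← R1 / (8/5).
R2 ← R2 − 9/5·R1.
R3 ← R3 + 1/3·R1.
R2 ← R2 / (15/8).
R1 ← R1 + 25/24·R2.
R3 ← R3 − 47/72·R2.
R3 ← R3 / (-59/45).
R1 ← R1 + 5/6·R3.
R2 ← R2 + 4/5·R3.
Reading off the reduced rows gives x = -3, y = 5, z = 0.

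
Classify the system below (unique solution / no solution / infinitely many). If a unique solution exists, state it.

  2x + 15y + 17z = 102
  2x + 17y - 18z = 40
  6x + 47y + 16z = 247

no solution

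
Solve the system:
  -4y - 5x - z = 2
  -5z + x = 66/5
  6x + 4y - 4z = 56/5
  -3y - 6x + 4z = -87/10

x = -9/5, y = 5/2, z = -3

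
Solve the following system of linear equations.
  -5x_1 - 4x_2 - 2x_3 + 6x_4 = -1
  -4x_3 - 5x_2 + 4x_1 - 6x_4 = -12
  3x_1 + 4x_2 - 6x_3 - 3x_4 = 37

Row-reduce:
R1 ← R1 / (-5).
R2 ← R2 − 4·R1.
R3 ← R3 − 3·R1.
R2 ← R2 / (-41/5).
R1 ← R1 − 4/5·R2.
R3 ← R3 − 8/5·R2.
R3 ← R3 / (-340/41).
R1 ← R1 + 6/41·R3.
R2 ← R2 − 28/41·R3.
Rank is 3 with 4 unknowns, leaving x_4 free.

infinitely many solutions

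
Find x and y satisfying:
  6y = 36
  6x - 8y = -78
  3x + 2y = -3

x = -5, y = 6

Row-reduce the augmented matrix:
Swap R1 and R2.
R1 ← R1 / (6).
R3 ← R3 − 3·R1.
R2 ← R2 / (6).
R1 ← R1 + 4/3·R2.
R3 ← R3 − 6·R2.
R3 reduces to 0 = 0, so the extra equation is consistent.
Reading off the reduced rows gives x = -5, y = 6.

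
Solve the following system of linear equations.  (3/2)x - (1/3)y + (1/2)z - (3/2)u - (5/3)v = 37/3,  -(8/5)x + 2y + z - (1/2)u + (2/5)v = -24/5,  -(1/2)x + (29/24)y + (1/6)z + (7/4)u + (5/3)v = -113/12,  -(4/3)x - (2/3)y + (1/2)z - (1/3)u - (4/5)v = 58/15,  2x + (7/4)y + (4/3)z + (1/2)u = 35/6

Row-reduce:
R1 ← R1 / (3/2).
R2 ← R2 + 8/5·R1.
R3 ← R3 + 1/2·R1.
R4 ← R4 + 4/3·R1.
R5 ← R5 − 2·R1.
R2 ← R2 / (74/45).
R1 ← R1 + 2/9·R2.
R3 ← R3 − 79/72·R2.
R4 ← R4 + 26/27·R2.
R5 ← R5 − 79/36·R2.
R3 ← R3 / (-1225/1776).
R1 ← R1 − 20/37·R3.
R2 ← R2 − 69/74·R3.
R4 ← R4 − 409/222·R3.
R5 ← R5 + 1225/888·R3.
R4 ← R4 / (61519/14700).
R1 ← R1 − 389/490·R4.
R2 ← R2 − 2826/1225·R4.
R3 ← R3 + 9417/2450·R4.
Rank is 4 with 5 unknowns, leaving v free.

infinitely many solutions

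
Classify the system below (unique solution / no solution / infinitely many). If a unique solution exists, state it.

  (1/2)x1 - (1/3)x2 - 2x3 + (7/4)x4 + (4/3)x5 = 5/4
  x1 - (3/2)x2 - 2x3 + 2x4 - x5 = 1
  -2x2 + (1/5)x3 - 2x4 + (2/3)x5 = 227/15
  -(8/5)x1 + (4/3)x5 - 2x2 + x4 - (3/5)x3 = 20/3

Row-reduce:
R1 ← R1 / (1/2).
R2 ← R2 − 1·R1.
R4 ← R4 + 8/5·R1.
R2 ← R2 / (-5/6).
R1 ← R1 + 2/3·R2.
R3 ← R3 + 2·R2.
R4 ← R4 + 46/15·R2.
R3 ← R3 / (-23/5).
R1 ← R1 + 28/5·R3.
R2 ← R2 + 12/5·R3.
R4 ← R4 + 359/25·R3.
R4 ← R4 / (4097/575).
R1 ← R1 − 633/230·R4.
R2 ← R2 − 111/115·R4.
R3 ← R3 + 8/23·R4.
Rank is 4 with 5 unknowns, leaving x5 free.

infinitely many solutions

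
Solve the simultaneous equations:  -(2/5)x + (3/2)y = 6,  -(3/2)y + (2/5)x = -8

Row-reduce:
R1 ← R1 / (-2/5).
R2 ← R2 − 2/5·R1.
Row 2 reduces to 0 = -2, a contradiction. The system is inconsistent.

no solution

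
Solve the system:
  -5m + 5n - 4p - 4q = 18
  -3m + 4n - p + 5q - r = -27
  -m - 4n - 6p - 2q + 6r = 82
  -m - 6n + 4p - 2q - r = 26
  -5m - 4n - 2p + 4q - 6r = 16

Row-reduce the augmented matrix:
R1 ← R1 / (-5).
R2 ← R2 + 3·R1.
R3 ← R3 + 1·R1.
R4 ← R4 + 1·R1.
R5 ← R5 + 5·R1.
R1 ← R1 + 1·R2.
R3 ← R3 + 5·R2.
R4 ← R4 + 7·R2.
R5 ← R5 + 9·R2.
R3 ← R3 / (9/5).
R1 ← R1 − 11/5·R3.
R2 ← R2 − 7/5·R3.
R4 ← R4 − 73/5·R3.
R5 ← R5 − 73/5·R3.
R4 ← R4 / (-2158/9).
R1 ← R1 + 320/9·R4.
R2 ← R2 + 184/9·R4.
R3 ← R3 − 179/9·R4.
R5 ← R5 + 1942/9·R4.
R5 ← R5 / (-9293/1079).
R1 ← R1 − 180/1079·R5.
R2 ← R2 + 436/1079·R5.
R3 ← R3 + 1685/2158·R5.
R4 ← R4 − 145/2158·R5.
Reading off the reduced rows gives m = -4, n = -6, p = -4, q = -3, r = 4.

m = -4, n = -6, p = -4, q = -3, r = 4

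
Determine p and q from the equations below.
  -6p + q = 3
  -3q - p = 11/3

Row-reduce the augmented matrix:
R1 ← R1 / (-6).
R2 ← R2 + 1·R1.
R2 ← R2 / (-19/6).
R1 ← R1 + 1/6·R2.
Reading off the reduced rows gives p = -2/3, q = -1.

p = -2/3, q = -1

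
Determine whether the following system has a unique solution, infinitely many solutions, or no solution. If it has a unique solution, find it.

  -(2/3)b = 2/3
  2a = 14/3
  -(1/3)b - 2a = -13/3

Row-reduce the augmented matrix:
Swap R1 and R2.
R1 ← R1 / (2).
R3 ← R3 + 2·R1.
R2 ← R2 / (-2/3).
R3 ← R3 + 1/3·R2.
R3 reduces to 0 = 0, so the extra equation is consistent.
Reading off the reduced rows gives a = 7/3, b = -1.

a = 7/3, b = -1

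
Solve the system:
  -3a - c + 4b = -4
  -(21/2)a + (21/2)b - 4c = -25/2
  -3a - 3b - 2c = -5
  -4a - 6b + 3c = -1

Row-reduce:
R1 ← R1 / (-3).
R2 ← R2 + 21/2·R1.
R3 ← R3 + 3·R1.
R4 ← R4 + 4·R1.
R2 ← R2 / (-7/2).
R1 ← R1 + 4/3·R2.
R3 ← R3 + 7·R2.
R4 ← R4 + 34/3·R2.
Swap R3 and R4.
R3 ← R3 / (125/21).
R1 ← R1 − 11/21·R3.
R2 ← R2 − 1/7·R3.
Row 4 reduces to 0 = -4, a contradiction. The system is inconsistent.

no solution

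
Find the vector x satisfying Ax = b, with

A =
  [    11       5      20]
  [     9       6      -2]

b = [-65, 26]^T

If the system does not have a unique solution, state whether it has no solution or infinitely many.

infinitely many solutions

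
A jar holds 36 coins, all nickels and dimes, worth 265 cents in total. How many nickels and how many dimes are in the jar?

Let n = nickels, d = dimes.
  n + d = 36
  5n + 10d = 265
Row-reduce the augmented matrix:
R2 ← R2 − 5·R1.
R2 ← R2 / (5).
R1 ← R1 − 1·R2.
Reading off the reduced rows gives n = 19, d = 17.

nickels: 19, dimes: 17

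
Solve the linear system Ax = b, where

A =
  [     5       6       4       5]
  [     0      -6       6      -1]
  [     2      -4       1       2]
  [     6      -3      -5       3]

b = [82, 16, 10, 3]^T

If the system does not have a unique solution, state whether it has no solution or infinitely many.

x_1 = 6, x_2 = 3, x_3 = 6, x_4 = 2

Row-reduce the augmented matrix:
R1 ← R1 / (5).
R3 ← R3 − 2·R1.
R4 ← R4 − 6·R1.
R2 ← R2 / (-6).
R1 ← R1 − 6/5·R2.
R3 ← R3 + 32/5·R2.
R4 ← R4 + 51/5·R2.
R3 ← R3 / (-7).
R1 ← R1 − 2·R3.
R2 ← R2 + 1·R3.
R4 ← R4 + 20·R3.
R4 ← R4 / (-913/210).
R1 ← R1 − 116/105·R4.
R2 ← R2 − 1/70·R4.
R3 ← R3 + 16/105·R4.
Reading off the reduced rows gives x_1 = 6, x_2 = 3, x_3 = 6, x_4 = 2.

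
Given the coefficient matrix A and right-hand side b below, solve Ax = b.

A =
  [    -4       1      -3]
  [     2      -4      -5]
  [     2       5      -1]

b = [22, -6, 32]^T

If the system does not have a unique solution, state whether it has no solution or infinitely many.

Row-reduce the augmented matrix:
R1 ← R1 / (-4).
R2 ← R2 − 2·R1.
R3 ← R3 − 2·R1.
R2 ← R2 / (-7/2).
R1 ← R1 + 1/4·R2.
R3 ← R3 − 11/2·R2.
R3 ← R3 / (-89/7).
R1 ← R1 − 17/14·R3.
R2 ← R2 − 13/7·R3.
Reading off the reduced rows gives x_1 = -1, x_2 = 6, x_3 = -4.

x_1 = -1, x_2 = 6, x_3 = -4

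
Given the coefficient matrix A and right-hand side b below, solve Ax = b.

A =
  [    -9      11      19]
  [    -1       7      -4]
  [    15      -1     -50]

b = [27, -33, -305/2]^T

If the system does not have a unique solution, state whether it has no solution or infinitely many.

no solution

Row-reduce:
R1 ← R1 / (-9).
R2 ← R2 + 1·R1.
R3 ← R3 − 15·R1.
R2 ← R2 / (52/9).
R1 ← R1 + 11/9·R2.
R3 ← R3 − 52/3·R2.
Row 3 reduces to 0 = 1/2, a contradiction. The system is inconsistent.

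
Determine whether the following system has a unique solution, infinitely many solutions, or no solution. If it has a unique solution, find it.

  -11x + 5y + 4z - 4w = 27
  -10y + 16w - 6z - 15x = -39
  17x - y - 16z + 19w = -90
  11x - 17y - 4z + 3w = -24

x = -1, y = 0, z = 1, w = -3

Row-reduce the augmented matrix:
R1 ← R1 / (-11).
R2 ← R2 + 15·R1.
R3 ← R3 − 17·R1.
R4 ← R4 − 11·R1.
R2 ← R2 / (-185/11).
R1 ← R1 + 5/11·R2.
R3 ← R3 − 74/11·R2.
R4 ← R4 + 12·R2.
R3 ← R3 / (-72/5).
R1 ← R1 + 2/37·R3.
R2 ← R2 − 126/185·R3.
R4 ← R4 − 1512/185·R3.
R4 ← R4 / (-154/37).
R1 ← R1 + 395/1332·R4.
R2 ← R2 + 39/148·R4.
R3 ← R3 + 107/72·R4.
Reading off the reduced rows gives x = -1, y = 0, z = 1, w = -3.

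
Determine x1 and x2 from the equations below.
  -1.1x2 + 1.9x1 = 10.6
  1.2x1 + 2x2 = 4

x1 = 5, x2 = -1

Row-reduce the augmented matrix:
R1 ← R1 / (19/10).
R2 ← R2 − 6/5·R1.
R2 ← R2 / (256/95).
R1 ← R1 + 11/19·R2.
Reading off the reduced rows gives x1 = 5, x2 = -1.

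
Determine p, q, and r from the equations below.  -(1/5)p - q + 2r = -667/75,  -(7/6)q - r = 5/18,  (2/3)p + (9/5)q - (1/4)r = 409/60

Row-reduce the augmented matrix:
R1 ← R1 / (-1/5).
R3 ← R3 − 2/3·R1.
R2 ← R2 / (-7/6).
R1 ← R1 − 5·R2.
R3 ← R3 + 23/15·R2.
R3 ← R3 / (3247/420).
R1 ← R1 + 100/7·R3.
R2 ← R2 − 6/7·R3.
Reading off the reduced rows gives p = 14/5, q = 7/3, r = -3.

p = 14/5, q = 7/3, r = -3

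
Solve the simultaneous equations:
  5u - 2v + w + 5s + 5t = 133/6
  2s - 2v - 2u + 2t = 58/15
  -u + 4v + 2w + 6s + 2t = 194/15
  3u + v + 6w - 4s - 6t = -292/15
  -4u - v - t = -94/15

Row-reduce the augmented matrix:
R1 ← R1 / (5).
R2 ← R2 + 2·R1.
R3 ← R3 + 1·R1.
R4 ← R4 − 3·R1.
R5 ← R5 + 4·R1.
R2 ← R2 / (-14/5).
R1 ← R1 + 2/5·R2.
R3 ← R3 − 18/5·R2.
R4 ← R4 − 11/5·R2.
R5 ← R5 + 13/5·R2.
R3 ← R3 / (19/7).
R1 ← R1 − 1/7·R3.
R2 ← R2 + 1/7·R3.
R4 ← R4 − 40/7·R3.
R5 ← R5 − 3/7·R3.
R4 ← R4 / (-559/19).
R1 ← R1 + 4/19·R4.
R2 ← R2 + 15/19·R4.
R3 ← R3 − 85/19·R4.
R5 ← R5 + 31/19·R4.
R5 ← R5 / (-405/559).
R1 ← R1 − 92/559·R5.
R2 ← R2 + 214/559·R5.
R3 ← R3 + 278/559·R5.
R4 ← R4 − 437/559·R5.
Reading off the reduced rows gives u = 7/5, v = 0, w = -3/2, s = 8/3, t = 2/3.

u = 7/5, v = 0, w = -3/2, s = 8/3, t = 2/3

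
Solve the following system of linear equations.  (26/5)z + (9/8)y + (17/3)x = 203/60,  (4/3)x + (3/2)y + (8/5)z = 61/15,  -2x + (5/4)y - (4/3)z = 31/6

no solution

Row-reduce:
R1 ← R1 / (17/3).
R2 ← R2 − 4/3·R1.
R3 ← R3 + 2·R1.
R2 ← R2 / (21/17).
R1 ← R1 − 27/136·R2.
R3 ← R3 − 28/17·R2.
Row 3 reduces to 0 = 2, a contradiction. The system is inconsistent.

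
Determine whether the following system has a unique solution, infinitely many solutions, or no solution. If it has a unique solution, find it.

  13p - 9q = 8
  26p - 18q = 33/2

Row-reduce:
R1 ← R1 / (13).
R2 ← R2 − 26·R1.
Row 2 reduces to 0 = 1/2, a contradiction. The system is inconsistent.

no solution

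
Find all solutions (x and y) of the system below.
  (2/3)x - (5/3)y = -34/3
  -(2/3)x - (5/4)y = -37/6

x = -2, y = 6

Row-reduce the augmented matrix:
R1 ← R1 / (2/3).
R2 ← R2 + 2/3·R1.
R2 ← R2 / (-35/12).
R1 ← R1 + 5/2·R2.
Reading off the reduced rows gives x = -2, y = 6.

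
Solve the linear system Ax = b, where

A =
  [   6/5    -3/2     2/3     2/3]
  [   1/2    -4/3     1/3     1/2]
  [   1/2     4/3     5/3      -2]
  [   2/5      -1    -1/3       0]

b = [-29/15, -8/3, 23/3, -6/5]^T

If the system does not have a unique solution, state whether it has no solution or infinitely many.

x_1 = 2, x_2 = 2, x_3 = 0, x_4 = -2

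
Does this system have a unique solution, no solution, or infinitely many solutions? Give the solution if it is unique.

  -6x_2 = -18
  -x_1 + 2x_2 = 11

Row-reduce the augmented matrix:
Swap R1 and R2.
R1 ← R1 / (-1).
R2 ← R2 / (-6).
R1 ← R1 + 2·R2.
Reading off the reduced rows gives x_1 = -5, x_2 = 3.

x_1 = -5, x_2 = 3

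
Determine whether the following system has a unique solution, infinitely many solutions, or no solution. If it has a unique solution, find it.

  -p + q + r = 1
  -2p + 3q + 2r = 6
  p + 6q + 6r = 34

p = 4, q = 4, r = 1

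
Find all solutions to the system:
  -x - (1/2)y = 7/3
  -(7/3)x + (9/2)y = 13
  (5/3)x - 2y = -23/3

Row-reduce the augmented matrix:
R1 ← R1 / (-1).
R2 ← R2 + 7/3·R1.
R3 ← R3 − 5/3·R1.
R2 ← R2 / (17/3).
R1 ← R1 − 1/2·R2.
R3 ← R3 + 17/6·R2.
R3 reduces to 0 = 0, so the extra equation is consistent.
Reading off the reduced rows gives x = -3, y = 4/3.

x = -3, y = 4/3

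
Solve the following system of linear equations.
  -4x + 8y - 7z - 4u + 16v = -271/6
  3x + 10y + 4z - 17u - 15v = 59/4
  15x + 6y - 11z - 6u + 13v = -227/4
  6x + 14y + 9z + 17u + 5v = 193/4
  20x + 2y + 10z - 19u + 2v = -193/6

x = -1/3, y = 1, z = 3/2, u = 2, v = -9/4

Row-reduce the augmented matrix:
R1 ← R1 / (-4).
R2 ← R2 − 3·R1.
R3 ← R3 − 15·R1.
R4 ← R4 − 6·R1.
R5 ← R5 − 20·R1.
R2 ← R2 / (16).
R1 ← R1 + 2·R2.
R3 ← R3 − 36·R2.
R4 ← R4 − 26·R2.
R5 ← R5 − 42·R2.
R3 ← R3 / (-551/16).
R1 ← R1 − 51/32·R3.
R2 ← R2 + 5/64·R3.
R4 ← R4 − 17/32·R3.
R5 ← R5 + 695/32·R3.
R4 ← R4 / (48345/1102).
R1 ← R1 + 429/1102·R4.
R2 ← R2 + 2875/2204·R4.
R3 ← R3 + 384/551·R4.
R5 ← R5 + 1803/1102·R4.
R5 ← R5 / (658913/16115).
R1 ← R1 + 546/1465·R5.
R2 ← R2 − 13061/19338·R5.
R3 ← R3 + 28332/16115·R5.
R4 ← R4 − 38686/48345·R5.
Reading off the reduced rows gives x = -1/3, y = 1, z = 3/2, u = 2, v = -9/4.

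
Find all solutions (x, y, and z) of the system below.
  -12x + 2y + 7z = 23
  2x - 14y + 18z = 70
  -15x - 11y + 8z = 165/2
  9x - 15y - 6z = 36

Row-reduce:
R1 ← R1 / (-12).
R2 ← R2 − 2·R1.
R3 ← R3 + 15·R1.
R4 ← R4 − 9·R1.
R2 ← R2 / (-41/3).
R1 ← R1 + 1/6·R2.
R3 ← R3 + 27/2·R2.
R4 ← R4 + 27/2·R2.
R3 ← R3 / (-807/41).
R1 ← R1 + 67/82·R3.
R2 ← R2 + 115/82·R3.
R4 ← R4 + 807/41·R3.
Row 4 reduces to 0 = -1/2, a contradiction. The system is inconsistent.

no solution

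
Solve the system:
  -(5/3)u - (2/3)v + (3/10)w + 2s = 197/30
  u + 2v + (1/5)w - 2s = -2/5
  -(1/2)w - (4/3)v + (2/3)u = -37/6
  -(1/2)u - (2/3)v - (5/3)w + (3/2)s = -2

infinitely many solutions

Row-reduce:
R1 ← R1 / (-5/3).
R2 ← R2 − 1·R1.
R3 ← R3 − 2/3·R1.
R4 ← R4 + 1/2·R1.
R2 ← R2 / (8/5).
R1 ← R1 − 2/5·R2.
R3 ← R3 + 8/5·R2.
R4 ← R4 + 7/15·R2.
Swap R3 and R4.
R3 ← R3 / (-79/48).
R1 ← R1 + 11/40·R3.
R2 ← R2 − 19/80·R3.
Rank is 3 with 4 unknowns, leaving s free.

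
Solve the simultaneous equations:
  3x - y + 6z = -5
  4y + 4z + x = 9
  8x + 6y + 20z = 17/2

Row-reduce:
R1 ← R1 / (3).
R2 ← R2 − 1·R1.
R3 ← R3 − 8·R1.
R2 ← R2 / (13/3).
R1 ← R1 + 1/3·R2.
R3 ← R3 − 26/3·R2.
Row 3 reduces to 0 = 1/2, a contradiction. The system is inconsistent.

no solution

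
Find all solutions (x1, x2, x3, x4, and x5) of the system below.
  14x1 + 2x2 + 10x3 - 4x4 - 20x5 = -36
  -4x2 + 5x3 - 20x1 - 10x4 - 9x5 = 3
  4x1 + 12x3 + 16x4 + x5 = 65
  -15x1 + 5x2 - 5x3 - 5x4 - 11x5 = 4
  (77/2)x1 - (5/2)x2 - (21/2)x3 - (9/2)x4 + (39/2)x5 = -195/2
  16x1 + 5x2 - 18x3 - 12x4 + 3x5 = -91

no solution

Row-reduce:
R1 ← R1 / (14).
R2 ← R2 + 20·R1.
R3 ← R3 − 4·R1.
R4 ← R4 + 15·R1.
R5 ← R5 − 77/2·R1.
R6 ← R6 − 16·R1.
R2 ← R2 / (-8/7).
R1 ← R1 − 1/7·R2.
R3 ← R3 + 4/7·R2.
R4 ← R4 − 50/7·R2.
R5 ← R5 + 8·R2.
R6 ← R6 − 19/7·R2.
R3 ← R3 / (-1/2).
R1 ← R1 − 25/8·R3.
R2 ← R2 + 135/8·R3.
R4 ← R4 − 505/4·R3.
R5 ← R5 + 173·R3.
R6 ← R6 − 131/8·R3.
R4 ← R4 / (6205).
R1 ← R1 − 154·R4.
R2 ← R2 + 830·R4.
R3 ← R3 + 50·R4.
R5 ← R5 + 17067/2·R4.
R6 ← R6 − 774·R4.
R5 ← R5 / (47871/24820).
R1 ← R1 − 2021/24820·R5.
R2 ← R2 + 11075/4964·R5.
R3 ← R3 + 1576/1241·R5.
R4 ← R4 − 12343/12410·R5.
R6 ← R6 − 47871/24820·R5.
Row 6 reduces to 0 = 1/2, a contradiction. The system is inconsistent.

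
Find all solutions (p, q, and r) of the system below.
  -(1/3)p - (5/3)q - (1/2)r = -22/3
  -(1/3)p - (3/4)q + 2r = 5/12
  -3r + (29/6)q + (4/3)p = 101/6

no solution

Row-reduce:
R1 ← R1 / (-1/3).
R2 ← R2 + 1/3·R1.
R3 ← R3 − 4/3·R1.
R2 ← R2 / (11/12).
R1 ← R1 − 5·R2.
R3 ← R3 + 11/6·R2.
Row 3 reduces to 0 = 3, a contradiction. The system is inconsistent.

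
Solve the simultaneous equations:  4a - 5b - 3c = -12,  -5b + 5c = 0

infinitely many solutions

Row-reduce:
R1 ← R1 / (4).
R2 ← R2 / (-5).
R1 ← R1 + 5/4·R2.
Rank is 2 with 3 unknowns, leaving c free.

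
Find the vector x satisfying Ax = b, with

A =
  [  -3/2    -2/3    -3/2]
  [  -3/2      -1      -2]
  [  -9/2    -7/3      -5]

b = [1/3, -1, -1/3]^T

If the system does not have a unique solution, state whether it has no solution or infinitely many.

Row-reduce:
R1 ← R1 / (-3/2).
R2 ← R2 + 3/2·R1.
R3 ← R3 + 9/2·R1.
R2 ← R2 / (-1/3).
R1 ← R1 − 4/9·R2.
R3 ← R3 + 1/3·R2.
Rank is 2 with 3 unknowns, leaving x_3 free.

infinitely many solutions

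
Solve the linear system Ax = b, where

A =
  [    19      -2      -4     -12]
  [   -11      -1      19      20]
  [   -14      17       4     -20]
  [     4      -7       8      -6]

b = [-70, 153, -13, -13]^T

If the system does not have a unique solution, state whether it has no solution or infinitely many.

x_1 = 0, x_2 = 3, x_3 = 4, x_4 = 4

Row-reduce the augmented matrix:
R1 ← R1 / (19).
R2 ← R2 + 11·R1.
R3 ← R3 + 14·R1.
R4 ← R4 − 4·R1.
R2 ← R2 / (-41/19).
R1 ← R1 + 2/19·R2.
R3 ← R3 − 295/19·R2.
R4 ← R4 + 125/19·R2.
R3 ← R3 / (4965/41).
R1 ← R1 + 42/41·R3.
R2 ← R2 + 317/41·R3.
R4 ← R4 + 1723/41·R3.
R4 ← R4 / (-102706/4965).
R1 ← R1 + 1188/1655·R4.
R2 ← R2 + 9404/4965·R4.
R3 ← R3 − 2668/4965·R4.
Reading off the reduced rows gives x_1 = 0, x_2 = 3, x_3 = 4, x_4 = 4.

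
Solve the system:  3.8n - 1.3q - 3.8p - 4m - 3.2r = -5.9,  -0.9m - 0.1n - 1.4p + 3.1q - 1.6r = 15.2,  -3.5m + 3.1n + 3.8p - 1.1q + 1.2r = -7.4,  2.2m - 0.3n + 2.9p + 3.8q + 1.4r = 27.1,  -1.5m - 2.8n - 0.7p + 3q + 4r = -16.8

Row-reduce the augmented matrix:
R1 ← R1 / (-4).
R2 ← R2 + 9/10·R1.
R3 ← R3 + 7/2·R1.
R4 ← R4 − 11/5·R1.
R5 ← R5 + 3/2·R1.
R2 ← R2 / (-191/200).
R1 ← R1 + 19/20·R2.
R3 ← R3 + 9/40·R2.
R4 ← R4 − 179/100·R2.
R5 ← R5 + 169/40·R2.
R3 ← R3 / (6927/955).
R1 ← R1 − 285/191·R3.
R2 ← R2 − 109/191·R3.
R4 ← R4 + 202/955·R3.
R5 ← R5 − 599/191·R3.
R4 ← R4 / (87017/9236).
R1 ← R1 + 6680/2309·R4.
R2 ← R2 + 8064/2309·R4.
R3 ← R3 + 485/4618·R4.
R5 ← R5 + 516839/46180·R4.
R5 ← R5 / (32845633/6526275).
R1 ← R1 − 60178/261051·R5.
R2 ← R2 + 20314/186465·R5.
R3 ← R3 − 48644/87017·R5.
R4 ← R4 + 261388/1305255·R5.
Reading off the reduced rows gives m = 4, n = 3, p = 2, q = 5, r = -4.

m = 4, n = 3, p = 2, q = 5, r = -4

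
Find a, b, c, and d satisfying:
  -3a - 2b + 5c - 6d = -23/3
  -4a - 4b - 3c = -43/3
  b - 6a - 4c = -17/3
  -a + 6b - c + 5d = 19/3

Row-reduce the augmented matrix:
R1 ← R1 / (-3).
R2 ← R2 + 4·R1.
R3 ← R3 + 6·R1.
R4 ← R4 + 1·R1.
R2 ← R2 / (-4/3).
R1 ← R1 − 2/3·R2.
R3 ← R3 − 5·R2.
R4 ← R4 − 20/3·R2.
R3 ← R3 / (-201/4).
R1 ← R1 + 13/2·R3.
R2 ← R2 − 29/4·R3.
R4 ← R4 + 51·R3.
R4 ← R4 / (293/67).
R1 ← R1 − 38/67·R4.
R2 ← R2 − 4/67·R4.
R3 ← R3 + 56/67·R4.
Reading off the reduced rows gives a = 2, b = 7/3, c = -1, d = -4/3.

a = 2, b = 7/3, c = -1, d = -4/3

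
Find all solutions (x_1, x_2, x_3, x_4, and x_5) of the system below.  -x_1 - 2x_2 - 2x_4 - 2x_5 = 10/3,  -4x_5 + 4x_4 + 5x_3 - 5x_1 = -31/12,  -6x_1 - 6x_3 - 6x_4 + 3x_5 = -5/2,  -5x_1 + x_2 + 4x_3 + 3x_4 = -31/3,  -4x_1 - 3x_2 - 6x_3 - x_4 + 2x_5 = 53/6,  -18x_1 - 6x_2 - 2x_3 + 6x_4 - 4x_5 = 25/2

x_1 = 2/3, x_2 = -1, x_3 = -9/4, x_4 = 1, x_5 = -2

Row-reduce the augmented matrix:
R1 ← R1 / (-1).
R2 ← R2 + 5·R1.
R3 ← R3 + 6·R1.
R4 ← R4 + 5·R1.
R5 ← R5 + 4·R1.
R6 ← R6 + 18·R1.
R2 ← R2 / (10).
R1 ← R1 − 2·R2.
R3 ← R3 − 12·R2.
R4 ← R4 − 11·R2.
R5 ← R5 − 5·R2.
R6 ← R6 − 30·R2.
R3 ← R3 / (-12).
R1 ← R1 + 1·R3.
R2 ← R2 − 1/2·R3.
R4 ← R4 + 3/2·R3.
R5 ← R5 + 17/2·R3.
R6 ← R6 + 17·R3.
R4 ← R4 / (-21/20).
R1 ← R1 − 1/10·R4.
R2 ← R2 − 19/20·R4.
R3 ← R3 − 9/10·R4.
R5 ← R5 − 153/20·R4.
R6 ← R6 − 153/10·R4.
R5 ← R5 / (134/7).
R1 ← R1 − 8/21·R5.
R2 ← R2 − 131/42·R5.
R3 ← R3 − 10/7·R5.
R4 ← R4 + 97/42·R5.
R6 ← R6 − 268/7·R5.
R6 reduces to 0 = 0, so the extra equation is consistent.
Reading off the reduced rows gives x_1 = 2/3, x_2 = -1, x_3 = -9/4, x_4 = 1, x_5 = -2.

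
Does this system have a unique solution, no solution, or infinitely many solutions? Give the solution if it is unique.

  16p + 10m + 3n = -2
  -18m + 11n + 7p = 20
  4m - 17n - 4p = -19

Row-reduce the augmented matrix:
R1 ← R1 / (10).
R2 ← R2 + 18·R1.
R3 ← R3 − 4·R1.
R2 ← R2 / (82/5).
R1 ← R1 − 3/10·R2.
R3 ← R3 + 91/5·R2.
R3 ← R3 / (2405/82).
R1 ← R1 − 155/164·R3.
R2 ← R2 − 179/82·R3.
Reading off the reduced rows gives m = -1/2, n = 1, p = 0.

m = -1/2, n = 1, p = 0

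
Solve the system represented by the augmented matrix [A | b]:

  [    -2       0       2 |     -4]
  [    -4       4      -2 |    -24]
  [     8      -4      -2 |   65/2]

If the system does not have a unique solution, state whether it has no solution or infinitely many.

no solution

Row-reduce:
R1 ← R1 / (-2).
R2 ← R2 + 4·R1.
R3 ← R3 − 8·R1.
R2 ← R2 / (4).
R3 ← R3 + 4·R2.
Row 3 reduces to 0 = 1/2, a contradiction. The system is inconsistent.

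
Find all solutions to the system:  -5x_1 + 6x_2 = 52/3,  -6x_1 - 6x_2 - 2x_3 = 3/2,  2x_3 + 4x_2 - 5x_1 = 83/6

x_1 = -5/3, x_2 = 3/2, x_3 = -1/4

Row-reduce the augmented matrix:
R1 ← R1 / (-5).
R2 ← R2 + 6·R1.
R3 ← R3 + 5·R1.
R2 ← R2 / (-66/5).
R1 ← R1 + 6/5·R2.
R3 ← R3 + 2·R2.
R3 ← R3 / (76/33).
R1 ← R1 − 2/11·R3.
R2 ← R2 − 5/33·R3.
Reading off the reduced rows gives x_1 = -5/3, x_2 = 3/2, x_3 = -1/4.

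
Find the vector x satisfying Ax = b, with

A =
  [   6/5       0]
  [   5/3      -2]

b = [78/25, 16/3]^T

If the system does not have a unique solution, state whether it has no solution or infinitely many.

x_1 = 13/5, x_2 = -1/2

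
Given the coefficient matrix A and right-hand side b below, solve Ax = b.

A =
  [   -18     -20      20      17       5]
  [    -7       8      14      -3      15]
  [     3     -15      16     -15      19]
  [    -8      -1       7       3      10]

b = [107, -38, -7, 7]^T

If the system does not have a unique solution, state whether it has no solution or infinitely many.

infinitely many solutions

Row-reduce:
R1 ← R1 / (-18).
R2 ← R2 + 7·R1.
R3 ← R3 − 3·R1.
R4 ← R4 + 8·R1.
R2 ← R2 / (142/9).
R1 ← R1 − 10/9·R2.
R3 ← R3 + 55/3·R2.
R4 ← R4 − 71/9·R2.
R3 ← R3 / (1886/71).
R1 ← R1 + 110/71·R3.
R2 ← R2 − 28/71·R3.
R4 ← R4 + 5·R3.
R4 ← R4 / (-31249/7544).
R1 ← R1 + 6143/3772·R4.
R2 ← R2 + 991/3772·R4.
R3 ← R3 + 6627/7544·R4.
Rank is 4 with 5 unknowns, leaving x_5 free.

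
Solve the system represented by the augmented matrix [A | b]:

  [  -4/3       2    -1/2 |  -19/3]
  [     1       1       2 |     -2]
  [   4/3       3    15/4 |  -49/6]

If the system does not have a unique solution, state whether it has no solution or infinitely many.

Row-reduce:
R1 ← R1 / (-4/3).
R2 ← R2 − 1·R1.
R3 ← R3 − 4/3·R1.
R2 ← R2 / (5/2).
R1 ← R1 + 3/2·R2.
R3 ← R3 − 5·R2.
Row 3 reduces to 0 = -1, a contradiction. The system is inconsistent.

no solution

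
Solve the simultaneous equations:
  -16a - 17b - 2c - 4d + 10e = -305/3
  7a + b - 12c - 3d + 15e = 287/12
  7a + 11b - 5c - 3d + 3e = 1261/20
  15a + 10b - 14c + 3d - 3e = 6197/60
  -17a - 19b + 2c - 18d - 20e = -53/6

a = 3, b = 8/3, c = -7/3, d = -11/4, e = -12/5

Row-reduce the augmented matrix:
R1 ← R1 / (-16).
R2 ← R2 − 7·R1.
R3 ← R3 − 7·R1.
R4 ← R4 − 15·R1.
R5 ← R5 + 17·R1.
R2 ← R2 / (-103/16).
R1 ← R1 − 17/16·R2.
R3 ← R3 − 57/16·R2.
R4 ← R4 + 95/16·R2.
R5 ← R5 + 15/16·R2.
R3 ← R3 / (-13).
R1 ← R1 + 2·R3.
R2 ← R2 − 2·R3.
R4 ← R4 + 4·R3.
R5 ← R5 − 6·R3.
R4 ← R4 / (7902/1339).
R1 ← R1 − 805/1339·R4.
R2 ← R2 + 532/1339·R4.
R3 ← R3 − 760/1339·R4.
R5 ← R5 + 22045/1339·R4.
R5 ← R5 / (-95743/1317).
R1 ← R1 − 2011/1317·R5.
R2 ← R2 + 1810/1317·R5.
R3 ← R3 − 328/1317·R5.
R4 ← R4 + 3808/1317·R5.
Reading off the reduced rows gives a = 3, b = 8/3, c = -7/3, d = -11/4, e = -12/5.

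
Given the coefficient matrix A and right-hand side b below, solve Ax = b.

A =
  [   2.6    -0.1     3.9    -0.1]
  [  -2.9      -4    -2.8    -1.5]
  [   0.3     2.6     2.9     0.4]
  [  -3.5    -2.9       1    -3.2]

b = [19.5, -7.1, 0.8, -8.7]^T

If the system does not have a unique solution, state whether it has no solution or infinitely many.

x_1 = 3, x_2 = -4, x_3 = 3, x_4 = 4

Row-reduce the augmented matrix:
R1 ← R1 / (13/5).
R2 ← R2 + 29/10·R1.
R3 ← R3 − 3/10·R1.
R4 ← R4 + 7/2·R1.
R2 ← R2 / (-1069/260).
R1 ← R1 + 1/26·R2.
R3 ← R3 − 679/260·R2.
R4 ← R4 + 789/260·R2.
R3 ← R3 / (7343/2138).
R1 ← R1 − 1588/1069·R3.
R2 ← R2 + 403/1069·R3.
R4 ← R4 − 54583/10690·R3.
R4 ← R4 / (-453519/367150).
R1 ← R1 − 8861/36715·R4.
R2 ← R2 − 11924/36715·R4.
R3 ← R3 + 6543/36715·R4.
Reading off the reduced rows gives x_1 = 3, x_2 = -4, x_3 = 3, x_4 = 4.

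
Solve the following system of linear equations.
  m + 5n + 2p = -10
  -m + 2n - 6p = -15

Row-reduce:
R2 ← R2 + 1·R1.
R2 ← R2 / (7).
R1 ← R1 − 5·R2.
Rank is 2 with 3 unknowns, leaving p free.

infinitely many solutions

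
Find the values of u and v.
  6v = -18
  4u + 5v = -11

u = 1, v = -3

Row-reduce the augmented matrix:
Swap R1 and R2.
R1 ← R1 / (4).
R2 ← R2 / (6).
R1 ← R1 − 5/4·R2.
Reading off the reduced rows gives u = 1, v = -3.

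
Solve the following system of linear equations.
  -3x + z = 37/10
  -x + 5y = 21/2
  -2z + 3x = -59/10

Row-reduce the augmented matrix:
R1 ← R1 / (-3).
R2 ← R2 + 1·R1.
R3 ← R3 − 3·R1.
R2 ← R2 / (5).
R3 ← R3 / (-1).
R1 ← R1 + 1/3·R3.
R2 ← R2 + 1/15·R3.
Reading off the reduced rows gives x = -1/2, y = 2, z = 11/5.

x = -1/2, y = 2, z = 11/5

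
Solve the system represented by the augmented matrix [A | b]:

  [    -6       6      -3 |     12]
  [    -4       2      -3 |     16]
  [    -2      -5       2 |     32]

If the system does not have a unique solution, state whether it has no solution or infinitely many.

x_1 = -6, x_2 = -4, x_3 = 0

Row-reduce the augmented matrix:
R1 ← R1 / (-6).
R2 ← R2 + 4·R1.
R3 ← R3 + 2·R1.
R2 ← R2 / (-2).
R1 ← R1 + 1·R2.
R3 ← R3 + 7·R2.
R3 ← R3 / (13/2).
R1 ← R1 − 1·R3.
R2 ← R2 − 1/2·R3.
Reading off the reduced rows gives x_1 = -6, x_2 = -4, x_3 = 0.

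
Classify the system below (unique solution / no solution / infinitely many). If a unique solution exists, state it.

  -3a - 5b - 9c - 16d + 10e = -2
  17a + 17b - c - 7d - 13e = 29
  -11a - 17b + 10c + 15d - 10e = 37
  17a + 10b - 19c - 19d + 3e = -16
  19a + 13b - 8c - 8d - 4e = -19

a = -4, b = 1, c = -1, d = -2, e = -5

Row-reduce the augmented matrix:
R1 ← R1 / (-3).
R2 ← R2 − 17·R1.
R3 ← R3 + 11·R1.
R4 ← R4 − 17·R1.
R5 ← R5 − 19·R1.
R2 ← R2 / (-34/3).
R1 ← R1 − 5/3·R2.
R3 ← R3 − 4/3·R2.
R4 ← R4 + 55/3·R2.
R5 ← R5 + 56/3·R2.
R3 ← R3 / (627/17).
R1 ← R1 + 79/17·R3.
R2 ← R2 − 78/17·R3.
R4 ← R4 − 240/17·R3.
R5 ← R5 − 351/17·R3.
R4 ← R4 / (10251/418).
R1 ← R1 + 1499/1254·R4.
R2 ← R2 − 369/418·R4.
R3 ← R3 − 1057/627·R4.
R5 ← R5 − 3495/209·R4.
R5 ← R5 / (24949/3417).
R1 ← R1 + 58561/30753·R5.
R2 ← R2 − 1294/1139·R5.
R3 ← R3 + 45041/30753·R5.
R4 ← R4 − 2059/10251·R5.
Reading off the reduced rows gives a = -4, b = 1, c = -1, d = -2, e = -5.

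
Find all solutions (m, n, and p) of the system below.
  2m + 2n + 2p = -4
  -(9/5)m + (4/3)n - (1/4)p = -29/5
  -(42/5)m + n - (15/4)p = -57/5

Row-reduce:
R1 ← R1 / (2).
R2 ← R2 + 9/5·R1.
R3 ← R3 + 42/5·R1.
R2 ← R2 / (47/15).
R1 ← R1 − 1·R2.
R3 ← R3 − 47/5·R2.
Rank is 2 with 3 unknowns, leaving p free.

infinitely many solutions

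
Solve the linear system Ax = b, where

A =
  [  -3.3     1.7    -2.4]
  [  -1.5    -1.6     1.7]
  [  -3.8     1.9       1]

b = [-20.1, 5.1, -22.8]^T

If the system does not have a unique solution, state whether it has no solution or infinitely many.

Row-reduce the augmented matrix:
R1 ← R1 / (-33/10).
R2 ← R2 + 3/2·R1.
R3 ← R3 + 19/5·R1.
R2 ← R2 / (-261/110).
R1 ← R1 + 17/33·R2.
R3 ← R3 + 19/330·R2.
R3 ← R3 / (28939/7830).
R1 ← R1 − 95/783·R3.
R2 ← R2 + 307/261·R3.
Reading off the reduced rows gives x_1 = 3, x_2 = -6, x_3 = 0.

x_1 = 3, x_2 = -6, x_3 = 0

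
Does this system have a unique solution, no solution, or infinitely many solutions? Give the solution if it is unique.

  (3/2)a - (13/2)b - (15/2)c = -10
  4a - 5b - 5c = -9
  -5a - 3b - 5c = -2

infinitely many solutions

Row-reduce:
R1 ← R1 / (3/2).
R2 ← R2 − 4·R1.
R3 ← R3 + 5·R1.
R2 ← R2 / (37/3).
R1 ← R1 + 13/3·R2.
R3 ← R3 + 74/3·R2.
Rank is 2 with 3 unknowns, leaving c free.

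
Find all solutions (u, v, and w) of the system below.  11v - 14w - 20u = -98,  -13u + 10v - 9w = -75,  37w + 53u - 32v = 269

no solution

Row-reduce:
R1 ← R1 / (-20).
R2 ← R2 + 13·R1.
R3 ← R3 − 53·R1.
R2 ← R2 / (57/20).
R1 ← R1 + 11/20·R2.
R3 ← R3 + 57/20·R2.
Row 3 reduces to 0 = -2, a contradiction. The system is inconsistent.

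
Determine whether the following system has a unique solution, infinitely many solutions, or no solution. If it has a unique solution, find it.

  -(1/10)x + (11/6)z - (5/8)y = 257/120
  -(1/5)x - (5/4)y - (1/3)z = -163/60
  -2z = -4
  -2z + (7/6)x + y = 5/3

no solution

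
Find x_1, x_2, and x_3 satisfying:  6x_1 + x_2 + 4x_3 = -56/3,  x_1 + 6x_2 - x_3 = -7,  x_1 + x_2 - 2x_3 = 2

Row-reduce the augmented matrix:
R1 ← R1 / (6).
R2 ← R2 − 1·R1.
R3 ← R3 − 1·R1.
R2 ← R2 / (35/6).
R1 ← R1 − 1/6·R2.
R3 ← R3 − 5/6·R2.
R3 ← R3 / (-17/7).
R1 ← R1 − 5/7·R3.
R2 ← R2 + 2/7·R3.
Reading off the reduced rows gives x_1 = -4/3, x_2 = -4/3, x_3 = -7/3.

x_1 = -4/3, x_2 = -4/3, x_3 = -7/3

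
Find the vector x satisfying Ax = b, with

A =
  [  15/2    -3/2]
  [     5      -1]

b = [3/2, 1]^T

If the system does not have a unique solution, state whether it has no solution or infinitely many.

infinitely many solutions

Row-reduce:
R1 ← R1 / (15/2).
R2 ← R2 − 5·R1.
Rank is 1 with 2 unknowns, leaving x_2 free.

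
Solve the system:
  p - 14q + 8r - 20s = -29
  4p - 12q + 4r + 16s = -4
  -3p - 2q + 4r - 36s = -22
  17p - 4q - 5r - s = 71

Row-reduce:
R2 ← R2 − 4·R1.
R3 ← R3 + 3·R1.
R4 ← R4 − 17·R1.
R2 ← R2 / (44).
R1 ← R1 + 14·R2.
R3 ← R3 + 44·R2.
R4 ← R4 − 234·R2.
Swap R3 and R4.
R3 ← R3 / (87/11).
R1 ← R1 + 10/11·R3.
R2 ← R2 + 7/11·R3.
Row 4 reduces to 0 = 3, a contradiction. The system is inconsistent.

no solution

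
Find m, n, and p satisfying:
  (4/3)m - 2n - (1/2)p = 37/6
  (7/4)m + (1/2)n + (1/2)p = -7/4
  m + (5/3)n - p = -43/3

Row-reduce the augmented matrix:
R1 ← R1 / (4/3).
R2 ← R2 − 7/4·R1.
R3 ← R3 − 1·R1.
R2 ← R2 / (25/8).
R1 ← R1 + 3/2·R2.
R3 ← R3 − 19/6·R2.
R3 ← R3 / (-539/300).
R1 ← R1 − 9/50·R3.
R2 ← R2 − 37/100·R3.
Reading off the reduced rows gives m = -1, n = -5, p = 5.

m = -1, n = -5, p = 5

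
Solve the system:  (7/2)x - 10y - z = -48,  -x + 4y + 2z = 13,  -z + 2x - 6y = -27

no solution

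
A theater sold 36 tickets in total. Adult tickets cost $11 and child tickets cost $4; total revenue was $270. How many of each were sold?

adult tickets: 18, child tickets: 18

Let a = adult tickets, c = child tickets.
  a + c = 36
  11a + 4c = 270
Row-reduce the augmented matrix:
R2 ← R2 − 11·R1.
R2 ← R2 / (-7).
R1 ← R1 − 1·R2.
Reading off the reduced rows gives a = 18, c = 18.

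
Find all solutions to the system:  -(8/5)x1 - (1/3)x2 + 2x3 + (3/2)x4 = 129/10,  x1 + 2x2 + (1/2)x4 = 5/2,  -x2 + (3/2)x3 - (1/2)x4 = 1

Row-reduce:
R1 ← R1 / (-8/5).
R2 ← R2 − 1·R1.
R2 ← R2 / (43/24).
R1 ← R1 − 5/24·R2.
R3 ← R3 + 1·R2.
R3 ← R3 / (189/86).
R1 ← R1 + 60/43·R3.
R2 ← R2 − 30/43·R3.
Rank is 3 with 4 unknowns, leaving x4 free.

infinitely many solutions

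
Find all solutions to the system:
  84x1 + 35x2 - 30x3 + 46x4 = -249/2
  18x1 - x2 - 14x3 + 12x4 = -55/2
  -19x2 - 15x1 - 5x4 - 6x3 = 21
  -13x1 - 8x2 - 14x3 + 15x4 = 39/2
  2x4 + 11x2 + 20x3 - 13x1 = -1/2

x1 = -2, x2 = 3/2, x3 = -2, x4 = -3/2

Row-reduce the augmented matrix:
R1 ← R1 / (84).
R2 ← R2 − 18·R1.
R3 ← R3 + 15·R1.
R4 ← R4 + 13·R1.
R5 ← R5 + 13·R1.
R2 ← R2 / (-17/2).
R1 ← R1 − 5/12·R2.
R3 ← R3 + 51/4·R2.
R4 ← R4 + 31/12·R2.
R5 ← R5 − 197/12·R2.
Swap R3 and R4.
R3 ← R3 / (-5834/357).
R1 ← R1 + 260/357·R3.
R2 ← R2 − 106/119·R3.
R5 ← R5 − 262/357·R3.
Swap R4 and R5.
R4 ← R4 / (41485/2917).
R1 ← R1 + 887/2917·R4.
R2 ← R2 − 2678/2917·R4.
R3 ← R3 + 3832/2917·R4.
R5 reduces to 0 = 0, so the extra equation is consistent.
Reading off the reduced rows gives x1 = -2, x2 = 3/2, x3 = -2, x4 = -3/2.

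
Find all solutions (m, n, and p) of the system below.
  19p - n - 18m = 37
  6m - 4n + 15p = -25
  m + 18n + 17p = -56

Row-reduce the augmented matrix:
R1 ← R1 / (-18).
R2 ← R2 − 6·R1.
R3 ← R3 − 1·R1.
R2 ← R2 / (-13/3).
R1 ← R1 − 1/18·R2.
R3 ← R3 − 323/18·R2.
R3 ← R3 / (8299/78).
R1 ← R1 + 61/78·R3.
R2 ← R2 + 64/13·R3.
Reading off the reduced rows gives m = -3, n = -2, p = -1.

m = -3, n = -2, p = -1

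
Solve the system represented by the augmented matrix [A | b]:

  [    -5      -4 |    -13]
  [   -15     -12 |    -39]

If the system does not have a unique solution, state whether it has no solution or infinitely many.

infinitely many solutions

Row-reduce:
R1 ← R1 / (-5).
R2 ← R2 + 15·R1.
Rank is 1 with 2 unknowns, leaving x_2 free.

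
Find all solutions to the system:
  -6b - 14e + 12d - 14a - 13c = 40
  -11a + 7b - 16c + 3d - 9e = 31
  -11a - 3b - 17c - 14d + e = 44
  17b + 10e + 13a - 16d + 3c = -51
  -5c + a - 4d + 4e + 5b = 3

Row-reduce the augmented matrix:
R1 ← R1 / (-14).
R2 ← R2 + 11·R1.
R3 ← R3 + 11·R1.
R4 ← R4 − 13·R1.
R5 ← R5 − 1·R1.
R2 ← R2 / (82/7).
R1 ← R1 − 3/7·R2.
R3 ← R3 − 12/7·R2.
R4 ← R4 − 80/7·R2.
R5 ← R5 − 32/7·R2.
R3 ← R3 / (-487/82).
R1 ← R1 − 187/164·R3.
R2 ← R2 + 81/164·R3.
R4 ← R4 + 281/82·R3.
R5 ← R5 + 301/82·R3.
R4 ← R4 / (7008/487).
R1 ← R1 + 4811/974·R4.
R2 ← R2 − 1287/974·R4.
R3 ← R3 − 1844/487·R4.
R5 ← R5 − 6460/487·R4.
R5 ← R5 / (10117/1752).
R1 ← R1 + 11825/14016·R5.
R2 ← R2 − 1271/4672·R5.
R3 ← R3 − 1943/1752·R5.
R4 ← R4 + 5701/7008·R5.
Reading off the reduced rows gives a = -5, b = 0, c = 0, d = 1, e = 3.

a = -5, b = 0, c = 0, d = 1, e = 3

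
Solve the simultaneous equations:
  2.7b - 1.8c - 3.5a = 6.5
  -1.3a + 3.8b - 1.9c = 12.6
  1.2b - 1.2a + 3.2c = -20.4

a = 2, b = 1, c = -6

Row-reduce the augmented matrix:
R1 ← R1 / (-7/2).
R2 ← R2 + 13/10·R1.
R3 ← R3 + 6/5·R1.
R2 ← R2 / (979/350).
R1 ← R1 + 27/35·R2.
R3 ← R3 − 48/175·R2.
R3 ← R3 / (19276/4895).
R1 ← R1 − 171/979·R3.
R2 ← R2 + 431/979·R3.
Reading off the reduced rows gives a = 2, b = 1, c = -6.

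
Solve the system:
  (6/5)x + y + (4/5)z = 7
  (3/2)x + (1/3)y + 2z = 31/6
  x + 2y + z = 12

Row-reduce the augmented matrix:
R1 ← R1 / (6/5).
R2 ← R2 − 3/2·R1.
R3 ← R3 − 1·R1.
R2 ← R2 / (-11/12).
R1 ← R1 − 5/6·R2.
R3 ← R3 − 7/6·R2.
R3 ← R3 / (53/33).
R1 ← R1 − 52/33·R3.
R2 ← R2 + 12/11·R3.
Reading off the reduced rows gives x = 1, y = 5, z = 1.

x = 1, y = 5, z = 1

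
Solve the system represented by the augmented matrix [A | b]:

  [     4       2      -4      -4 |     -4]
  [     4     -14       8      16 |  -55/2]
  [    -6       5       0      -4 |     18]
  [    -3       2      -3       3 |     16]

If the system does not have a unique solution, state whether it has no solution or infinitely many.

Row-reduce:
R1 ← R1 / (4).
R2 ← R2 − 4·R1.
R3 ← R3 + 6·R1.
R4 ← R4 + 3·R1.
R2 ← R2 / (-16).
R1 ← R1 − 1/2·R2.
R3 ← R3 − 8·R2.
R4 ← R4 − 7/2·R2.
Swap R3 and R4.
R3 ← R3 / (-27/8).
R1 ← R1 + 5/8·R3.
R2 ← R2 + 3/4·R3.
Row 4 reduces to 0 = 1/4, a contradiction. The system is inconsistent.

no solution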